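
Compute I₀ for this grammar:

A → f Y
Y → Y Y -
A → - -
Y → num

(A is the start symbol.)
{ [A → . - -], [A → . f Y], [A' → . A] }

First, augment the grammar with A' → A
I₀ = CLOSURE({ [A' → . A] }):
  [A' → . A] has the dot before A: add [A → . f Y], [A → . - -]
No further items can be added.

I₀ = { [A → . - -], [A → . f Y], [A' → . A] }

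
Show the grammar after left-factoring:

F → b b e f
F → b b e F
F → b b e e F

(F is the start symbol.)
F → b b e F'
F' → f
F' → F
F' → e F

Left-factoring transforms A → αβ₁ | αβ₂ into A → αA' and A' → β₁ | β₂
(α is the longest common prefix among the alternatives). Repeat until
no nonterminal has two alternatives with a common prefix.

Round 1: F has alternatives sharing prefix 'b b e'. Introduce F': F → b b e F'
  Add: F' → f
  Add: F' → F
  Add: F' → e F

No remaining common prefixes — done.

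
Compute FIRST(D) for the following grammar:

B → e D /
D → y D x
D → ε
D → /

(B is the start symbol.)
{ '/', 'y', ε }

To compute FIRST(D), examine every production with D on the left-hand side, reading each right-hand side left to right until a non-nullable symbol is reached.

From D → y D x:
  - y is a terminal: add 'y' and stop
From D → ε:
  - ε-production, so ε ∈ FIRST(D)
From D → /:
  - '/' is a terminal: add '/' and stop

Collecting: FIRST(D) = { '/', 'y', ε }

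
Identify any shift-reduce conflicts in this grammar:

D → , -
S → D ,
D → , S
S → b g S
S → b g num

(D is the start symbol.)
No shift-reduce conflicts

A shift-reduce conflict occurs when an LR(0) state has both:
  - a complete (reduce) item [A → α .] (dot at the end), and
  - a shift item [B → β . c γ] (dot before a terminal).

Augment with D' → D and build the canonical LR(0) collection (I0 = CLOSURE({[D' → . D]}), then GOTO on every symbol after a dot until no new states appear). It has 11 states:
  I0: { [D → . , -], [D → . , S], [D' → . D] }  — shift
  I1: { [D → , . -], [D → , . S], [D → . , -], [D → . , S], [S → . D ,], [S → . b g S], [S → . b g num] }  — shift
  I2: { [D' → D .] }  — accept
  I3: { [D → , - .] }  — reduce
  I4: { [S → D . ,] }  — shift
  I5: { [D → , S .] }  — reduce
  I6: { [S → b . g S], [S → b . g num] }  — shift
  I7: { [D → . , -], [D → . , S], [S → . D ,], [S → . b g S], [S → . b g num], [S → b g . S], [S → b g . num] }  — shift
  I8: { [S → b g S .] }  — reduce
  I9: { [S → b g num .] }  — reduce
  I10: { [S → D , .] }  — reduce

No state contains both a complete item and a shift item.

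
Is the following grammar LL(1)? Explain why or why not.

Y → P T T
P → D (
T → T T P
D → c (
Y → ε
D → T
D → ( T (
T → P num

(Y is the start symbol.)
Relevant sets:
  FIRST(P) = { '(', 'c' }
  FIRST(T) = { '(', 'c' }
  FOLLOW(Y) = { $ }

For Y:
  PREDICT(Y → P T T) = { '(', 'c' }
  PREDICT(Y → ε) = { $ }
For T:
  PREDICT(T → T T P) = { '(', 'c' }
  PREDICT(T → P num) = { '(', 'c' }
For D:
  PREDICT(D → c '(') = { 'c' }
  PREDICT(D → T) = { '(', 'c' }
  PREDICT(D → '(' T '(') = { '(' }
P has a single production, so nothing to check there.

Conflict found: Predict set conflict for T: { '(', 'c' }
The grammar is NOT LL(1).

Answer: No. Predict set conflict for T: { '(', 'c' }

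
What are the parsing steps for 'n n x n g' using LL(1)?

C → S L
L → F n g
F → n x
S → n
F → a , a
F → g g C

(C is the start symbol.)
Stack is shown with the top on the left.

Stack      Input        Action
------------------------------
C $        n n x n g $  output C → S L
S L $      n n x n g $  output S → n
n L $      n n x n g $  match 'n'
L $        n x n g $    output L → F n g
F n g $    n x n g $    output F → n x
n x n g $  n x n g $    match 'n'
x n g $    x n g $      match 'x'
n g $      n g $        match 'n'
g $        g $          match 'g'
$          $            accept

The string is accepted.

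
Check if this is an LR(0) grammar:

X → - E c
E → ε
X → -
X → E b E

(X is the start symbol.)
No. Shift-reduce conflict between [E → .] and [X → . -]

Augment with X' → X and build the canonical LR(0) collection (I0 = CLOSURE({[X' → . X]}), then GOTO on every symbol after a dot until no new states appear). It has 8 states:
  I0: { [E → .], [X → . - E c], [X → . -], [X → . E b E], [X' → . X] }  — shift, reduce
  I1: { [E → .], [X → - . E c], [X → - .] }  — 2 reduces
  I2: { [X → E . b E] }  — shift
  I3: { [X' → X .] }  — accept
  I4: { [E → .], [X → E b . E] }  — reduce
  I5: { [X → E b E .] }  — reduce
  I6: { [X → - E . c] }  — shift
  I7: { [X → - E c .] }  — reduce

Conflict in state I0:
  Shift-reduce conflict between [E → .] and [X → . -]
So the grammar is NOT LR(0).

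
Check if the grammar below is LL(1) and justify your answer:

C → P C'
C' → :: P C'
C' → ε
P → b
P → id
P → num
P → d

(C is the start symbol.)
A grammar is LL(1) if for each non-terminal N with multiple productions, the predict sets of those productions are pairwise disjoint, where PREDICT(N → α) = (FIRST(α) \ {ε}) ∪ (FOLLOW(N) if α ⇒* ε).

Relevant sets:
  FOLLOW(C') = { $ }

For C':
  PREDICT(C' → :: P C') = { '::' }
  PREDICT(C' → ε) = { $ }
For P:
  PREDICT(P → b) = { 'b' }
  PREDICT(P → id) = { 'id' }
  PREDICT(P → num) = { 'num' }
  PREDICT(P → d) = { 'd' }
C has a single production, so nothing to check there.

All predict sets are disjoint. The grammar IS LL(1).

Answer: Yes, the grammar is LL(1).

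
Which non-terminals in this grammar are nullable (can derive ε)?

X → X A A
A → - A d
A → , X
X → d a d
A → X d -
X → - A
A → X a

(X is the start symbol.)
A non-terminal is nullable if it can derive ε (the empty string): either it has an ε-production, or it has a production whose right-hand side consists entirely of nullable non-terminals.

There are no ε-productions, so no non-terminal can derive ε.
No non-terminals are nullable.

Answer: None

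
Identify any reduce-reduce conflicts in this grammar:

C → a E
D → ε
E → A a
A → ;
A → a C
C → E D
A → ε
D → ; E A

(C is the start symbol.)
Yes — I7: [C → a E .] vs [D → .]

A reduce-reduce conflict occurs when an LR(0) state has two complete items [A → α .] and [B → β .] — both call for a reduction, and with no lookahead the parser cannot choose between them.

Augment with C' → C and build the canonical LR(0) collection (I0 = CLOSURE({[C' → . C]}), then GOTO on every symbol after a dot until no new states appear). It has 14 states:
  I0: { [A → . ;], [A → . a C], [A → .], [C → . E D], [C → . a E], [C' → . C], [E → . A a] }  — shift, reduce
  I1: { [A → ; .] }  — reduce
  I2: { [E → A . a] }  — shift
  I3: { [C' → C .] }  — accept
  I4: { [C → E . D], [D → . ; E A], [D → .] }  — shift, reduce
  I5: { [A → . ;], [A → . a C], [A → .], [A → a . C], [C → . E D], [C → . a E], [C → a . E], [E → . A a] }  — shift, reduce
  I6: { [A → a C .] }  — reduce
  I7: { [C → E . D], [C → a E .], [D → . ; E A], [D → .] }  — shift, 2 reduces
  I8: { [A → . ;], [A → . a C], [A → .], [D → ; . E A], [E → . A a] }  — shift, reduce
  I9: { [C → E D .] }  — reduce
  I10: { [A → . ;], [A → . a C], [A → .], [D → ; E . A] }  — shift, reduce
  I11: { [A → . ;], [A → . a C], [A → .], [A → a . C], [C → . E D], [C → . a E], [E → . A a] }  — shift, reduce
  I12: { [D → ; E A .] }  — reduce
  I13: { [E → A a .] }  — reduce

I7 contains complete items [C → a E .], [D → .] — reduce-reduce conflict.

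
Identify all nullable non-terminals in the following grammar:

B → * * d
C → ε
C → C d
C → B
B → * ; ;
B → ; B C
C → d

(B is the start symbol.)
{ 'C' }

A non-terminal is nullable if it can derive ε (the empty string): either it has an ε-production, or it has a production whose right-hand side consists entirely of nullable non-terminals.

ε-productions: C → ε
So C is immediately nullable.
No further non-terminal can be added: every production for the remaining non-terminals contains a terminal or a non-nullable non-terminal.
Nullable = { 'C' }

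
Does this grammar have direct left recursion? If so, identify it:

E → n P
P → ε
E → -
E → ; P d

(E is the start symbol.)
No direct left recursion

Direct left recursion occurs when N → N α for some non-terminal N (the right-hand side begins with the left-hand side itself).

E → n P: starts with n
P → ε: starts with ε
E → -: starts with '-'
E → ; P d: starts with ';'

No direct left recursion found.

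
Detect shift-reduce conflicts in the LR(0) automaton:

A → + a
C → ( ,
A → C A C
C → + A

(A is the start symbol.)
No shift-reduce conflicts

Augment with A' → A and build the canonical LR(0) collection (I0 = CLOSURE({[A' → . A]}), then GOTO on every symbol after a dot until no new states appear). It has 11 states:
  I0: { [A → . + a], [A → . C A C], [A' → . A], [C → . ( ,], [C → . + A] }  — shift
  I1: { [C → ( . ,] }  — shift
  I2: { [A → + . a], [A → . + a], [A → . C A C], [C → + . A], [C → . ( ,], [C → . + A] }  — shift
  I3: { [A' → A .] }  — accept
  I4: { [A → . + a], [A → . C A C], [A → C . A C], [C → . ( ,], [C → . + A] }  — shift
  I5: { [A → C A . C], [C → . ( ,], [C → . + A] }  — shift
  I6: { [A → . + a], [A → . C A C], [C → + . A], [C → . ( ,], [C → . + A] }  — shift
  I7: { [A → C A C .] }  — reduce
  I8: { [C → + A .] }  — reduce
  I9: { [A → + a .] }  — reduce
  I10: { [C → ( , .] }  — reduce

No state contains both a complete item and a shift item.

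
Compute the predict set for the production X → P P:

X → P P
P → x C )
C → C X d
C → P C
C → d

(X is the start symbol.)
PREDICT(X → P P) = (FIRST(RHS) \ {ε}) ∪ (FOLLOW(X) if ε ∈ FIRST(RHS), i.e. RHS ⇒* ε)
FIRST(P) = { 'x' }
FIRST(P P) = { 'x' }
ε ∉ FIRST(P P), so FOLLOW(X) is not added.
PREDICT(X → P P) = { 'x' }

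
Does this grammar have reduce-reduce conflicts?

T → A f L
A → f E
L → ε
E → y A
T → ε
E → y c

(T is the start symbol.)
No reduce-reduce conflicts

A reduce-reduce conflict occurs when an LR(0) state has two complete items [A → α .] and [B → β .] — both call for a reduction, and with no lookahead the parser cannot choose between them.

Augment with T' → T and build the canonical LR(0) collection (I0 = CLOSURE({[T' → . T]}), then GOTO on every symbol after a dot until no new states appear). It has 10 states:
  I0: { [A → . f E], [T → . A f L], [T → .], [T' → . T] }  — shift, reduce
  I1: { [T → A . f L] }  — shift
  I2: { [T' → T .] }  — accept
  I3: { [A → f . E], [E → . y A], [E → . y c] }  — shift
  I4: { [A → f E .] }  — reduce
  I5: { [A → . f E], [E → y . A], [E → y . c] }  — shift
  I6: { [E → y A .] }  — reduce
  I7: { [E → y c .] }  — reduce
  I8: { [L → .], [T → A f . L] }  — reduce
  I9: { [T → A f L .] }  — reduce

No state contains more than one complete item.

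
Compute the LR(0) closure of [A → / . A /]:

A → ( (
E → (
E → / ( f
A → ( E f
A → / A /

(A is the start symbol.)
To compute CLOSURE, for each item [A → α.Bβ] where B is a non-terminal, add [B → .γ] for all productions B → γ; repeat for the newly added items until nothing changes.

Start with: [A → / . A /]
  [A → / . A /] has the dot before A: add [A → . ( (], [A → . ( E f], [A → . / A /]
No further items can be added.

CLOSURE = { [A → . ( (], [A → . ( E f], [A → . / A /], [A → / . A /] }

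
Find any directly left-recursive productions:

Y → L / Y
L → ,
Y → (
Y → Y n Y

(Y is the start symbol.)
Yes, Y is left-recursive

Direct left recursion occurs when N → N α for some non-terminal N (the right-hand side begins with the left-hand side itself).

Y → L / Y: starts with L
L → ,: starts with ','
Y → (: starts with '('
Y → Y n Y: LEFT RECURSIVE (starts with Y)

The grammar has direct left recursion on: Y.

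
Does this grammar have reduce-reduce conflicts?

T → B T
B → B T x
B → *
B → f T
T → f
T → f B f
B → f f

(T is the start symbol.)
Yes — I7: [B → f f .] vs [T → f .]; I9: [T → f .] vs [T → f B f .]

Augment with T' → T and build the canonical LR(0) collection (I0 = CLOSURE({[T' → . T]}), then GOTO on every symbol after a dot until no new states appear). It has 11 states:
  I0: { [B → . *], [B → . B T x], [B → . f T], [B → . f f], [T → . B T], [T → . f B f], [T → . f], [T' → . T] }  — shift
  I1: { [B → * .] }  — reduce
  I2: { [B → . *], [B → . B T x], [B → . f T], [B → . f f], [B → B . T x], [T → . B T], [T → . f B f], [T → . f], [T → B . T] }  — shift
  I3: { [T' → T .] }  — accept
  I4: { [B → . *], [B → . B T x], [B → . f T], [B → . f f], [B → f . T], [B → f . f], [T → . B T], [T → . f B f], [T → . f], [T → f . B f], [T → f .] }  — shift, reduce
  I5: { [B → . *], [B → . B T x], [B → . f T], [B → . f f], [B → B . T x], [T → . B T], [T → . f B f], [T → . f], [T → B . T], [T → f B . f] }  — shift
  I6: { [B → f T .] }  — reduce
  I7: { [B → . *], [B → . B T x], [B → . f T], [B → . f f], [B → f . T], [B → f . f], [B → f f .], [T → . B T], [T → . f B f], [T → . f], [T → f . B f], [T → f .] }  — shift, 2 reduces
  I8: { [B → B T . x], [T → B T .] }  — shift, reduce
  I9: { [B → . *], [B → . B T x], [B → . f T], [B → . f f], [B → f . T], [B → f . f], [T → . B T], [T → . f B f], [T → . f], [T → f . B f], [T → f .], [T → f B f .] }  — shift, 2 reduces
  I10: { [B → B T x .] }  — reduce

I7 contains complete items [B → f f .], [T → f .] — reduce-reduce conflict.
I9 contains complete items [T → f .], [T → f B f .] — reduce-reduce conflict.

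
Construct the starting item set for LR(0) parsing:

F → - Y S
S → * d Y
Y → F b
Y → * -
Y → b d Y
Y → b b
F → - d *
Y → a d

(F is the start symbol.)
{ [F → . - Y S], [F → . - d *], [F' → . F] }

First, augment the grammar with F' → F
I₀ = CLOSURE({ [F' → . F] }):
  [F' → . F] has the dot before F: add [F → . - Y S], [F → . - d *]
No further items can be added.

I₀ = { [F → . - Y S], [F → . - d *], [F' → . F] }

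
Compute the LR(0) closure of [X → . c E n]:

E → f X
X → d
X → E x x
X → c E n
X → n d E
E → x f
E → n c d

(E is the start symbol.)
To compute CLOSURE, for each item [A → α.Bβ] where B is a non-terminal, add [B → .γ] for all productions B → γ; repeat for the newly added items until nothing changes.

Start with: [X → . c E n]
The dot precedes the terminal c, so nothing is added.

CLOSURE = { [X → . c E n] }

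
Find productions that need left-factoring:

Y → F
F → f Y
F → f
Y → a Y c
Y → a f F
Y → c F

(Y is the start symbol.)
Left-factoring is needed when two productions for the same non-terminal
share a common prefix on the right-hand side.

Productions for Y:
  Y → F
  Y → a Y c
  Y → a f F
  Y → c F
Productions for F:
  F → f Y
  F → f

Found common prefix 'a' in productions for Y
Found common prefix 'f' in productions for F

Answer: Yes, Y has productions with common prefix 'a'; F has productions with common prefix 'f'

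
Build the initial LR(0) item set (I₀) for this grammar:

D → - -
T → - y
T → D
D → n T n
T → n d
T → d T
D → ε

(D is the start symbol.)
{ [D → . - -], [D → . n T n], [D → .], [D' → . D] }

First, augment the grammar with D' → D
I₀ = CLOSURE({ [D' → . D] }):
  [D' → . D] has the dot before D: add [D → . - -], [D → . n T n], [D → .]
No further items can be added.

I₀ = { [D → . - -], [D → . n T n], [D → .], [D' → . D] }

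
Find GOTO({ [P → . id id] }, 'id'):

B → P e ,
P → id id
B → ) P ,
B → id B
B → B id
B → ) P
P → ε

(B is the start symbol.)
GOTO(I, 'id') = CLOSURE({ [A → αX.β] : [A → α.Xβ] ∈ I, X = 'id' })

Items with dot before 'id', with the dot advanced:
  [P → . id id] → [P → id . id]
Closure adds nothing (no advanced item has the dot before a non-terminal).

GOTO = { [P → id . id] }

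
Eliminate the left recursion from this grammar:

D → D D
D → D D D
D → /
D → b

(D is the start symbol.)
D is directly left-recursive. The standard transformation for
  A → A α₁ | ... | A α_m | β₁ | ... | β_n
is
  A  → β₁ A' | ... | β_n A'
  A' → α₁ A' | ... | α_m A' | ε

D → / becomes D → / D'
D → b becomes D → b D'
D → D D becomes D' → D D'
D → D D D becomes D' → D D D'
Add D' → ε

Resulting grammar:
D → / D'
D → b D'
D' → D D'
D' → D D D'
D' → ε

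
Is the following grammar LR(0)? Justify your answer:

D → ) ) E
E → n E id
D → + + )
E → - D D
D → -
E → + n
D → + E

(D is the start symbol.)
Yes, the grammar is LR(0)

A grammar is LR(0) if no state in the canonical LR(0) collection has:
  - both a shift item (dot before a terminal) and a complete item (shift-reduce conflict), or
  - two or more complete items (reduce-reduce conflict; the accept item [D' → D .] counts as a complete item here).

Augment with D' → D and build the canonical LR(0) collection (I0 = CLOSURE({[D' → . D]}), then GOTO on every symbol after a dot until no new states appear). It has 18 states:
  I0: { [D → . ) ) E], [D → . + + )], [D → . + E], [D → . -], [D' → . D] }  — shift
  I1: { [D → ) . ) E] }  — shift
  I2: { [D → + . + )], [D → + . E], [E → . + n], [E → . - D D], [E → . n E id] }  — shift
  I3: { [D → - .] }  — reduce
  I4: { [D' → D .] }  — accept
  I5: { [D → + + . )], [E → + . n] }  — shift
  I6: { [D → . ) ) E], [D → . + + )], [D → . + E], [D → . -], [E → - . D D] }  — shift
  I7: { [D → + E .] }  — reduce
  I8: { [E → . + n], [E → . - D D], [E → . n E id], [E → n . E id] }  — shift
  I9: { [E → + . n] }  — shift
  I10: { [E → n E . id] }  — shift
  I11: { [E → n E id .] }  — reduce
  I12: { [E → + n .] }  — reduce
  I13: { [D → . ) ) E], [D → . + + )], [D → . + E], [D → . -], [E → - D . D] }  — shift
  I14: { [E → - D D .] }  — reduce
  I15: { [D → + + ) .] }  — reduce
  I16: { [D → ) ) . E], [E → . + n], [E → . - D D], [E → . n E id] }  — shift
  I17: { [D → ) ) E .] }  — reduce

Every state is either a pure shift/goto state or contains exactly one complete item and nothing to shift — no conflicts. The grammar is LR(0).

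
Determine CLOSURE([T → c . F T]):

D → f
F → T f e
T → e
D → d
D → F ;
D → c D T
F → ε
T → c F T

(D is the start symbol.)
{ [F → . T f e], [F → .], [T → . c F T], [T → . e], [T → c . F T] }

Start with: [T → c . F T]
  [T → c . F T] has the dot before F: add [F → . T f e], [F → .]
  [F → . T f e] has the dot before T: add [T → . e], [T → . c F T]
No further items can be added.

CLOSURE = { [F → . T f e], [F → .], [T → . c F T], [T → . e], [T → c . F T] }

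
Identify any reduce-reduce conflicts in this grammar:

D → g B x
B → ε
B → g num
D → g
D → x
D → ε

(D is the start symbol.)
A reduce-reduce conflict occurs when an LR(0) state has two complete items [A → α .] and [B → β .] — both call for a reduction, and with no lookahead the parser cannot choose between them.

Augment with D' → D and build the canonical LR(0) collection (I0 = CLOSURE({[D' → . D]}), then GOTO on every symbol after a dot until no new states appear). It has 8 states:
  I0: { [D → . g B x], [D → . g], [D → . x], [D → .], [D' → . D] }  — shift, reduce
  I1: { [D' → D .] }  — accept
  I2: { [B → . g num], [B → .], [D → g . B x], [D → g .] }  — shift, 2 reduces
  I3: { [D → x .] }  — reduce
  I4: { [D → g B . x] }  — shift
  I5: { [B → g . num] }  — shift
  I6: { [B → g num .] }  — reduce
  I7: { [D → g B x .] }  — reduce

I2 contains complete items [B → .], [D → g .] — reduce-reduce conflict.

Answer: Yes — I2: [B → .] vs [D → g .]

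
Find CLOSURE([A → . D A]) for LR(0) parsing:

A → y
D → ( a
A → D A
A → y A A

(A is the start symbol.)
Start with: [A → . D A]
  [A → . D A] has the dot before D: add [D → . ( a]
No further items can be added.

CLOSURE = { [A → . D A], [D → . ( a] }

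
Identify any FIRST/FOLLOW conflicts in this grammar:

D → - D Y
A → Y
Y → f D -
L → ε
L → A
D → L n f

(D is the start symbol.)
A FIRST/FOLLOW conflict occurs when a non-terminal N has a nullable alternative N → β (β ⇒* ε) and another alternative N → α with FIRST(α) ∩ FOLLOW(N) ≠ ∅: on such a lookahead the parser cannot decide between expanding α and letting N vanish via β.

Nullable non-terminals: L.
FIRST sets used below: FIRST(A) = { 'f' }

L: nullable alternative(s) L → ε; FOLLOW(L) = { 'n' }
  L → ε: FIRST \ {ε} = { } — this is the only nullable alternative, skip
  L → A: FIRST \ {ε} = { 'f' } — disjoint from FOLLOW(L)

A, D, Y have no nullable alternative, so no FIRST/FOLLOW check is needed there.

No FIRST/FOLLOW conflicts found.

Answer: No FIRST/FOLLOW conflicts.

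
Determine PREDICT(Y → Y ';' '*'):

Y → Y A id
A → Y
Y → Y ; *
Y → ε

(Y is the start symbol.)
PREDICT(Y → Y ';' '*') = (FIRST(RHS) \ {ε}) ∪ (FOLLOW(Y) if ε ∈ FIRST(RHS), i.e. RHS ⇒* ε)
FIRST(Y) = { ';', 'id', ε }
FIRST(Y ';' '*') = { ';', 'id' }
ε ∉ FIRST(Y ';' '*'), so FOLLOW(Y) is not added.
PREDICT(Y → Y ';' '*') = { ';', 'id' }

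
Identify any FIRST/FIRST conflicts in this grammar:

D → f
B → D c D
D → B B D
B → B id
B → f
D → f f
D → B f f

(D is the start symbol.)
Yes. D → f / D → B B D on { 'f' }; D → f / D → f f on { 'f' }; D → f / D → B f f on { 'f' }; D → B B D / D → f f on { 'f' }; D → B B D / D → B f f on { 'f' }; D → f f / D → B f f on { 'f' }; B → D c D / B → B id on { 'f' }; B → D c D / B → f on { 'f' }; B → B id / B → f on { 'f' }

FIRST sets of the non-terminals at (or reachable through a nullable prefix from) the front of some alternative:
  FIRST(B) = { 'f' }
  FIRST(D) = { 'f' }

Productions for D:
  D → f: FIRST = { 'f' }
  D → B B D: FIRST = { 'f' }
  D → f f: FIRST = { 'f' }
  D → B f f: FIRST = { 'f' }
Productions for B:
  B → D c D: FIRST = { 'f' }
  B → B id: FIRST = { 'f' }
  B → f: FIRST = { 'f' }

Conflict for D: D → f and D → B B D
  Overlap: { 'f' }
Conflict for D: D → f and D → f f
  Overlap: { 'f' }
Conflict for D: D → f and D → B f f
  Overlap: { 'f' }
Conflict for D: D → B B D and D → f f
  Overlap: { 'f' }
Conflict for D: D → B B D and D → B f f
  Overlap: { 'f' }
Conflict for D: D → f f and D → B f f
  Overlap: { 'f' }
Conflict for B: B → D c D and B → B id
  Overlap: { 'f' }
Conflict for B: B → D c D and B → f
  Overlap: { 'f' }
Conflict for B: B → B id and B → f
  Overlap: { 'f' }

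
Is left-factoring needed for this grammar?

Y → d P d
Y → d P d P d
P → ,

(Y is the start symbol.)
Yes, Y has productions with common prefix 'd P d'

Left-factoring is needed when two productions for the same non-terminal
share a common prefix on the right-hand side.

Productions for Y:
  Y → d P d
  Y → d P d P d

Found common prefix 'd P d' in productions for Y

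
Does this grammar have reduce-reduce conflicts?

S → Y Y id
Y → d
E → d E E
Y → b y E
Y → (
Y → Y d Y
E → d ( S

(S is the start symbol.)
No reduce-reduce conflicts

A reduce-reduce conflict occurs when an LR(0) state has two complete items [A → α .] and [B → β .] — both call for a reduction, and with no lookahead the parser cannot choose between them.

Augment with S' → S and build the canonical LR(0) collection (I0 = CLOSURE({[S' → . S]}), then GOTO on every symbol after a dot until no new states appear). It has 18 states:
  I0: { [S → . Y Y id], [S' → . S], [Y → . (], [Y → . Y d Y], [Y → . b y E], [Y → . d] }  — shift
  I1: { [Y → ( .] }  — reduce
  I2: { [S' → S .] }  — accept
  I3: { [S → Y . Y id], [Y → . (], [Y → . Y d Y], [Y → . b y E], [Y → . d], [Y → Y . d Y] }  — shift
  I4: { [Y → b . y E] }  — shift
  I5: { [Y → d .] }  — reduce
  I6: { [E → . d ( S], [E → . d E E], [Y → b y . E] }  — shift
  I7: { [Y → b y E .] }  — reduce
  I8: { [E → . d ( S], [E → . d E E], [E → d . ( S], [E → d . E E] }  — shift
  I9: { [E → d ( . S], [S → . Y Y id], [Y → . (], [Y → . Y d Y], [Y → . b y E], [Y → . d] }  — shift
  I10: { [E → . d ( S], [E → . d E E], [E → d E . E] }  — shift
  I11: { [E → d E E .] }  — reduce
  I12: { [E → d ( S .] }  — reduce
  I13: { [S → Y Y . id], [Y → Y . d Y] }  — shift
  I14: { [Y → . (], [Y → . Y d Y], [Y → . b y E], [Y → . d], [Y → Y d . Y], [Y → d .] }  — shift, reduce
  I15: { [Y → Y . d Y], [Y → Y d Y .] }  — shift, reduce
  I16: { [Y → . (], [Y → . Y d Y], [Y → . b y E], [Y → . d], [Y → Y d . Y] }  — shift
  I17: { [S → Y Y id .] }  — reduce

No state contains more than one complete item.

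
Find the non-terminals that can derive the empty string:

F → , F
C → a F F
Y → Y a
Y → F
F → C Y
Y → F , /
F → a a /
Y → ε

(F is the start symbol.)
{ 'Y' }

A non-terminal is nullable if it can derive ε (the empty string): either it has an ε-production, or it has a production whose right-hand side consists entirely of nullable non-terminals.

ε-productions: Y → ε
So Y is immediately nullable.
No further non-terminal can be added: every production for the remaining non-terminals contains a terminal or a non-nullable non-terminal.
Nullable = { 'Y' }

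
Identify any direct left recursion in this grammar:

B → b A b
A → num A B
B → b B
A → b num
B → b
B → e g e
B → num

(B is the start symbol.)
Direct left recursion occurs when N → N α for some non-terminal N (the right-hand side begins with the left-hand side itself).

B → b A b: starts with b
A → num A B: starts with num
B → b B: starts with b
A → b num: starts with b
B → b: starts with b
B → e g e: starts with e
B → num: starts with num

No direct left recursion found.

Answer: No direct left recursion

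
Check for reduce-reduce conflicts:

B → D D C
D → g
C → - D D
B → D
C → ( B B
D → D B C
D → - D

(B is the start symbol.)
Yes — I11: [B → D .] vs [C → - D D .]

Augment with B' → B and build the canonical LR(0) collection (I0 = CLOSURE({[B' → . B]}), then GOTO on every symbol after a dot until no new states appear). It has 18 states:
  I0: { [B → . D D C], [B → . D], [B' → . B], [D → . - D], [D → . D B C], [D → . g] }  — shift
  I1: { [D → - . D], [D → . - D], [D → . D B C], [D → . g] }  — shift
  I2: { [B' → B .] }  — accept
  I3: { [B → . D D C], [B → . D], [B → D . D C], [B → D .], [D → . - D], [D → . D B C], [D → . g], [D → D . B C] }  — shift, reduce
  I4: { [D → g .] }  — reduce
  I5: { [C → . ( B B], [C → . - D D], [D → D B . C] }  — shift
  I6: { [B → . D D C], [B → . D], [B → D . D C], [B → D .], [B → D D . C], [C → . ( B B], [C → . - D D], [D → . - D], [D → . D B C], [D → . g], [D → D . B C] }  — shift, reduce
  I7: { [B → . D D C], [B → . D], [C → ( . B B], [D → . - D], [D → . D B C], [D → . g] }  — shift
  I8: { [C → - . D D], [D → - . D], [D → . - D], [D → . D B C], [D → . g] }  — shift
  I9: { [B → D D C .] }  — reduce
  I10: { [B → . D D C], [B → . D], [C → - D . D], [D → - D .], [D → . - D], [D → . D B C], [D → . g], [D → D . B C] }  — shift, reduce
  I11: { [B → . D D C], [B → . D], [B → D . D C], [B → D .], [C → - D D .], [D → . - D], [D → . D B C], [D → . g], [D → D . B C] }  — shift, 2 reduces
  I12: { [B → . D D C], [B → . D], [C → ( B . B], [D → . - D], [D → . D B C], [D → . g] }  — shift
  I13: { [C → ( B B .] }  — reduce
  I14: { [C → - . D D], [D → . - D], [D → . D B C], [D → . g] }  — shift
  I15: { [D → D B C .] }  — reduce
  I16: { [B → . D D C], [B → . D], [C → - D . D], [D → . - D], [D → . D B C], [D → . g], [D → D . B C] }  — shift
  I17: { [B → . D D C], [B → . D], [D → - D .], [D → . - D], [D → . D B C], [D → . g], [D → D . B C] }  — shift, reduce

I11 contains complete items [B → D .], [C → - D D .] — reduce-reduce conflict.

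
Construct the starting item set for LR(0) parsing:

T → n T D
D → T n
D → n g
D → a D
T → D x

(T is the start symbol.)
{ [D → . T n], [D → . a D], [D → . n g], [T → . D x], [T → . n T D], [T' → . T] }

First, augment the grammar with T' → T
I₀ = CLOSURE({ [T' → . T] }):
  [T' → . T] has the dot before T: add [T → . n T D], [T → . D x]
  [T → . D x] has the dot before D: add [D → . T n], [D → . n g], [D → . a D]
No further items can be added.

I₀ = { [D → . T n], [D → . a D], [D → . n g], [T → . D x], [T → . n T D], [T' → . T] }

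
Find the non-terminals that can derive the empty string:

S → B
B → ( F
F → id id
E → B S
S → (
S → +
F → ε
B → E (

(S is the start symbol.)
{ 'F' }

A non-terminal is nullable if it can derive ε (the empty string): either it has an ε-production, or it has a production whose right-hand side consists entirely of nullable non-terminals.

ε-productions: F → ε
So F is immediately nullable.
No further non-terminal can be added: every production for the remaining non-terminals contains a terminal or a non-nullable non-terminal.
Nullable = { 'F' }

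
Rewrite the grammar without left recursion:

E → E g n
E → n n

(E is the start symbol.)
E → n n E'
E' → g n E'
E' → ε

E is directly left-recursive. The standard transformation for
  A → A α₁ | ... | A α_m | β₁ | ... | β_n
is
  A  → β₁ A' | ... | β_n A'
  A' → α₁ A' | ... | α_m A' | ε

E → n n becomes E → n n E'
E → E g n becomes E' → g n E'
Add E' → ε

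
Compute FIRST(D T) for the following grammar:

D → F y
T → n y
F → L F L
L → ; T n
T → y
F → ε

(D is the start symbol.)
FIRST sets of the non-terminals involved (from the grammar, by fixed-point iteration):
  FIRST(D) = { ';', 'y' }

To compute FIRST(D T), process the symbols left to right:
Symbol D is a non-terminal. Add FIRST(D) \ {ε} = { ';', 'y' }
D is not nullable (ε ∉ FIRST(D)), so stop here.
FIRST(D T) = { ';', 'y' }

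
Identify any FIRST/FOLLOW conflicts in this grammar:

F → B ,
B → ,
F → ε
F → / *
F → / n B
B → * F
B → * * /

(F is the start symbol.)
A FIRST/FOLLOW conflict occurs when a non-terminal N has a nullable alternative N → β (β ⇒* ε) and another alternative N → α with FIRST(α) ∩ FOLLOW(N) ≠ ∅: on such a lookahead the parser cannot decide between expanding α and letting N vanish via β.

Nullable non-terminals: F.
FIRST sets used below: FIRST(B) = { '*', ',' }

F: nullable alternative(s) F → ε; FOLLOW(F) = { $, ',' }
  F → B ,: FIRST \ {ε} = { '*', ',' } — overlaps FOLLOW(F) on { ',' }: CONFLICT
  F → ε: FIRST \ {ε} = { } — this is the only nullable alternative, skip
  F → / *: FIRST \ {ε} = { '/' } — disjoint from FOLLOW(F)
  F → / n B: FIRST \ {ε} = { '/' } — disjoint from FOLLOW(F)

B has no nullable alternative, so no FIRST/FOLLOW check is needed there.

So the grammar has 1 FIRST/FOLLOW conflict (marked CONFLICT above).

Answer: Yes. F → B ',' with FOLLOW(F) on { ',' }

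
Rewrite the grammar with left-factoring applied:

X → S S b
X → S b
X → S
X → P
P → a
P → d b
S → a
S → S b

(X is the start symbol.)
Left-factoring transforms A → αβ₁ | αβ₂ into A → αA' and A' → β₁ | β₂
(α is the longest common prefix among the alternatives). Repeat until
no nonterminal has two alternatives with a common prefix.

Round 1: X has alternatives sharing prefix 'S'. Introduce X': X → S X'
  Add: X' → S b
  Add: X' → b
  Add: X' → ε

No remaining common prefixes — done.

Resulting grammar:
X → S X'
X' → S b
X' → b
X' → ε
X → P
P → a
P → d b
S → a
S → S b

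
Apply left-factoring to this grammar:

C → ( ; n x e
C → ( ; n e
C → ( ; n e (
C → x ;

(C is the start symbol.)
C → ( ; n C'
C' → x e
C' → e C''
C'' → ε
C'' → (
C → x ;

Left-factoring transforms A → αβ₁ | αβ₂ into A → αA' and A' → β₁ | β₂
(α is the longest common prefix among the alternatives). Repeat until
no nonterminal has two alternatives with a common prefix.

Round 1: C has alternatives sharing prefix '( ; n'. Introduce C': C → ( ; n C'
  Add: C' → x e
  Add: C' → e
  Add: C' → e (

Round 2: C' has alternatives sharing prefix 'e'. Introduce C'': C' → e C''
  Add: C'' → ε
  Add: C'' → (

No remaining common prefixes — done.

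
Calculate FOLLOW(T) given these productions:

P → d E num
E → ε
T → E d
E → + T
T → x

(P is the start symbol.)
To compute FOLLOW(T), find every occurrence of T on a right-hand side N → α T β: add FIRST(β) \ {ε}, and if β is empty or nullable also add FOLLOW(N). Iterate to a fixed point.

In E → + T: T is at the end, add FOLLOW(E)

The FOLLOW sets referred to above (computed the same way, to a fixed point):
  FOLLOW(E) = { 'd', 'num' }

Taking the union: FOLLOW(T) = { 'd', 'num' }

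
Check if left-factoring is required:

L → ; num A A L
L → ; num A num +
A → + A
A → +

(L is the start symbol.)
Yes, L has productions with common prefix '; num A'; A has productions with common prefix '+'

Left-factoring is needed when two productions for the same non-terminal
share a common prefix on the right-hand side.

Productions for L:
  L → ; num A A L
  L → ; num A num +
Productions for A:
  A → + A
  A → +

Found common prefix '; num A' in productions for L
Found common prefix '+' in productions for A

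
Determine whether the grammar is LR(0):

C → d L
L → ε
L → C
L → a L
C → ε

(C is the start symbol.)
A grammar is LR(0) if no state in the canonical LR(0) collection has:
  - both a shift item (dot before a terminal) and a complete item (shift-reduce conflict), or
  - two or more complete items (reduce-reduce conflict; the accept item [C' → C .] counts as a complete item here).

Augment with C' → C and build the canonical LR(0) collection (I0 = CLOSURE({[C' → . C]}), then GOTO on every symbol after a dot until no new states appear). It has 7 states:
  I0: { [C → . d L], [C → .], [C' → . C] }  — shift, reduce
  I1: { [C' → C .] }  — accept
  I2: { [C → . d L], [C → .], [C → d . L], [L → . C], [L → . a L], [L → .] }  — shift, 2 reduces
  I3: { [L → C .] }  — reduce
  I4: { [C → d L .] }  — reduce
  I5: { [C → . d L], [C → .], [L → . C], [L → . a L], [L → .], [L → a . L] }  — shift, 2 reduces
  I6: { [L → a L .] }  — reduce

Conflict in state I0:
  Shift-reduce conflict between [C → .] and [C → . d L]
So the grammar is NOT LR(0).

Answer: No. Shift-reduce conflict between [C → .] and [C → . d L]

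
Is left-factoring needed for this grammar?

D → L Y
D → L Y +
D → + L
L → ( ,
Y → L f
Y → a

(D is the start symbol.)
Yes, D has productions with common prefix 'L Y'

Left-factoring is needed when two productions for the same non-terminal
share a common prefix on the right-hand side.

Productions for D:
  D → L Y
  D → L Y +
  D → + L
Productions for Y:
  Y → L f
  Y → a

Found common prefix 'L Y' in productions for D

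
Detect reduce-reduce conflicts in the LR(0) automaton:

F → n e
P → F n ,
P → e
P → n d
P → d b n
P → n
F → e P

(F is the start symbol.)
No reduce-reduce conflicts

A reduce-reduce conflict occurs when an LR(0) state has two complete items [A → α .] and [B → β .] — both call for a reduction, and with no lookahead the parser cannot choose between them.

Augment with F' → F and build the canonical LR(0) collection (I0 = CLOSURE({[F' → . F]}), then GOTO on every symbol after a dot until no new states appear). It has 15 states:
  I0: { [F → . e P], [F → . n e], [F' → . F] }  — shift
  I1: { [F' → F .] }  — accept
  I2: { [F → . e P], [F → . n e], [F → e . P], [P → . F n ,], [P → . d b n], [P → . e], [P → . n d], [P → . n] }  — shift
  I3: { [F → n . e] }  — shift
  I4: { [F → n e .] }  — reduce
  I5: { [P → F . n ,] }  — shift
  I6: { [F → e P .] }  — reduce
  I7: { [P → d . b n] }  — shift
  I8: { [F → . e P], [F → . n e], [F → e . P], [P → . F n ,], [P → . d b n], [P → . e], [P → . n d], [P → . n], [P → e .] }  — shift, reduce
  I9: { [F → n . e], [P → n . d], [P → n .] }  — shift, reduce
  I10: { [P → n d .] }  — reduce
  I11: { [P → d b . n] }  — shift
  I12: { [P → d b n .] }  — reduce
  I13: { [P → F n . ,] }  — shift
  I14: { [P → F n , .] }  — reduce

No state contains more than one complete item.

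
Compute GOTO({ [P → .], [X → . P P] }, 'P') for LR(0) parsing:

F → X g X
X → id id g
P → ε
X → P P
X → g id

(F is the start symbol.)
{ [P → .], [X → P . P] }

GOTO(I, 'P') = CLOSURE({ [A → αX.β] : [A → α.Xβ] ∈ I, X = 'P' })

Items with dot before 'P', with the dot advanced:
  [X → . P P] → [X → P . P]
Closure of the advanced items:
  [X → P . P] has the dot before P: add [P → .]

GOTO = { [P → .], [X → P . P] }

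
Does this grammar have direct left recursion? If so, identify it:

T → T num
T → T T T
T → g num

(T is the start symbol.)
Yes, T is left-recursive

Direct left recursion occurs when N → N α for some non-terminal N (the right-hand side begins with the left-hand side itself).

T → T num: LEFT RECURSIVE (starts with T)
T → T T T: LEFT RECURSIVE (starts with T)
T → g num: starts with g

The grammar has direct left recursion on: T.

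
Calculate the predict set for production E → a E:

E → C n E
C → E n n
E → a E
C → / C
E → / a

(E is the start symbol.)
PREDICT(E → a E) = (FIRST(RHS) \ {ε}) ∪ (FOLLOW(E) if ε ∈ FIRST(RHS), i.e. RHS ⇒* ε)
FIRST(a E) = { 'a' }
ε ∉ FIRST(a E), so FOLLOW(E) is not added.
PREDICT(E → a E) = { 'a' }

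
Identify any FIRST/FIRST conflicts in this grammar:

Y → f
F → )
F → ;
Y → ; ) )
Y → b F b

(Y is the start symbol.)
No FIRST/FIRST conflicts.

A FIRST/FIRST conflict occurs when two productions N → α and N → β for the same non-terminal have FIRST(α) ∩ FIRST(β) ≠ ∅ (with ε ∈ FIRST of a nullable right-hand side, so two nullable alternatives also conflict).

Productions for Y:
  Y → f: FIRST = { 'f' }
  Y → ; ) ): FIRST = { ';' }
  Y → b F b: FIRST = { 'b' }
Productions for F:
  F → ): FIRST = { ')' }
  F → ;: FIRST = { ';' }

All alternatives of each non-terminal have pairwise disjoint FIRST sets.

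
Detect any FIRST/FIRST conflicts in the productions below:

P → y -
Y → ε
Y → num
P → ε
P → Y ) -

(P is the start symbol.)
No FIRST/FIRST conflicts.

A FIRST/FIRST conflict occurs when two productions N → α and N → β for the same non-terminal have FIRST(α) ∩ FIRST(β) ≠ ∅ (with ε ∈ FIRST of a nullable right-hand side, so two nullable alternatives also conflict).

FIRST sets of the non-terminals at (or reachable through a nullable prefix from) the front of some alternative:
  FIRST(Y) = { 'num', ε }

Productions for P:
  P → y -: FIRST = { 'y' }
  P → ε: FIRST = { ε }
  P → Y ) -: FIRST = { ')', 'num' }
Productions for Y:
  Y → ε: FIRST = { ε }
  Y → num: FIRST = { 'num' }

All alternatives of each non-terminal have pairwise disjoint FIRST sets.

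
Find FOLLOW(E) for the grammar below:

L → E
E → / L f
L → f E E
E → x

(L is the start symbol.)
In L → E: E is at the end, add FOLLOW(L)
In L → f E E: E is followed by E, add FIRST(E) \ {ε} = { '/', 'x' }
In L → f E E: E is at the end, add FOLLOW(L)

The FOLLOW sets referred to above (computed the same way, to a fixed point):
  FOLLOW(L) = { $, 'f' }

Taking the union: FOLLOW(E) = { $, '/', 'f', 'x' }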